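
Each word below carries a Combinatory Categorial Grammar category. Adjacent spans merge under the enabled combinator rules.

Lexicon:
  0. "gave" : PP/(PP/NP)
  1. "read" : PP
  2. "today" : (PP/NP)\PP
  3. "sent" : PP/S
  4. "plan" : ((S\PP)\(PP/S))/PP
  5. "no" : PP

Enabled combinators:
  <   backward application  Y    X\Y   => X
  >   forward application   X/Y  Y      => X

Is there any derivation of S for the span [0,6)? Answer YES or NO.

[0,6] S   <
  [0,3] PP   >
    [0,1] "gave" : PP/(PP/NP)
    [1,3] PP/NP   <
      [1,2] "read" : PP
      [2,3] "today" : (PP/NP)\PP
  [3,6] S\PP   <
    [3,4] "sent" : PP/S
    [4,6] (S\PP)\(PP/S)   >
      [4,5] "plan" : ((S\PP)\(PP/S))/PP
      [5,6] "no" : PP

YES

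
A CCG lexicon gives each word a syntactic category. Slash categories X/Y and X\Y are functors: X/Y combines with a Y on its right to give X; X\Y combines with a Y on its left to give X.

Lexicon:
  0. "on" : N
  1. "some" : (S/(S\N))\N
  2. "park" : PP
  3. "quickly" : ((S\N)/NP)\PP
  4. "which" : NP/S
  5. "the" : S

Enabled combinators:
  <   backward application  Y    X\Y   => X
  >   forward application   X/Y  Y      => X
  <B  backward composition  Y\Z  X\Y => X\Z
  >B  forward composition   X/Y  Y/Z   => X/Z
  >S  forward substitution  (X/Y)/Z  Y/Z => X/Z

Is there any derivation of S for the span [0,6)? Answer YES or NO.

YES

[0,6] S   >
  [0,2] S/(S\N)   <
    [0,1] "on" : N
    [1,2] "some" : (S/(S\N))\N
  [2,6] S\N   >
    [2,4] (S\N)/NP   <
      [2,3] "park" : PP
      [3,4] "quickly" : ((S\N)/NP)\PP
    [4,6] NP   >
      [4,5] "which" : NP/S
      [5,6] "the" : S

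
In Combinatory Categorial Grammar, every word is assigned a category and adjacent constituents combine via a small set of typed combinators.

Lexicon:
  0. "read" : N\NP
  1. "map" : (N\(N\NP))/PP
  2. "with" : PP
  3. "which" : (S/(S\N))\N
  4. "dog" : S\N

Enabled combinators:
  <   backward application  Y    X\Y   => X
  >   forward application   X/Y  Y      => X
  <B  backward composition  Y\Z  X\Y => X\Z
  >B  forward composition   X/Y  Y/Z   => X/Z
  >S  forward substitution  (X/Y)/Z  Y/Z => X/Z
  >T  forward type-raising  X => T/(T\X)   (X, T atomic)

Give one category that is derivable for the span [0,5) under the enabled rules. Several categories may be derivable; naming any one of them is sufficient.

S

[0,5] S   >
  [0,4] S/(S\N)   <
    [0,3] N   <
      [0,1] "read" : N\NP
      [1,3] N\(N\NP)   >
        [1,2] "map" : (N\(N\NP))/PP
        [2,3] "with" : PP
    [3,4] "which" : (S/(S\N))\N
  [4,5] "dog" : S\N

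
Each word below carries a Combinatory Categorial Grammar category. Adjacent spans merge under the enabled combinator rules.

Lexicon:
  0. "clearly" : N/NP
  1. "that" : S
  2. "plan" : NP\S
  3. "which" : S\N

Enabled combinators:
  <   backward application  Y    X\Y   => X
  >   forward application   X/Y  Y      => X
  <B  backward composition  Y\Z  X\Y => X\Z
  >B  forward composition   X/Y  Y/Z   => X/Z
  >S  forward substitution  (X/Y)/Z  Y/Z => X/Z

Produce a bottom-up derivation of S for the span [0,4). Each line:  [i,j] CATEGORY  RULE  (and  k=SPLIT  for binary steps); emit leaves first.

[0,1] N/NP  lex  "clearly"
[1,2] S  lex  "that"
[2,3] NP\S  lex  "plan"
[1,3] NP  <  k=2
[0,3] N  >  k=1
[3,4] S\N  lex  "which"
[0,4] S  <  k=3

[0,4] S   <
  [0,3] N   >
    [0,1] "clearly" : N/NP
    [1,3] NP   <
      [1,2] "that" : S
      [2,3] "plan" : NP\S
  [3,4] "which" : S\N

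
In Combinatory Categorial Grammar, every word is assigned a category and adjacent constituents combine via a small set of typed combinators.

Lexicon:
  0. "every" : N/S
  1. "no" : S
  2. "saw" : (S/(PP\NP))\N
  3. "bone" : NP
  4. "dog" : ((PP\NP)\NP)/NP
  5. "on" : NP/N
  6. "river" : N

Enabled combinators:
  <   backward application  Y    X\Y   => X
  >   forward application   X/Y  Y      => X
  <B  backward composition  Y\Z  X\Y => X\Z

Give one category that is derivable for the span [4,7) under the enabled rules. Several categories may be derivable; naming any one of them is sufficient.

[0,7] S   >
  [0,3] S/(PP\NP)   <
    [0,2] N   >
      [0,1] "every" : N/S
      [1,2] "no" : S
    [2,3] "saw" : (S/(PP\NP))\N
  [3,7] PP\NP   <
    [3,4] "bone" : NP
    [4,7] (PP\NP)\NP   >
      [4,5] "dog" : ((PP\NP)\NP)/NP
      [5,7] NP   >
        [5,6] "on" : NP/N
        [6,7] "river" : N

(PP\NP)\NP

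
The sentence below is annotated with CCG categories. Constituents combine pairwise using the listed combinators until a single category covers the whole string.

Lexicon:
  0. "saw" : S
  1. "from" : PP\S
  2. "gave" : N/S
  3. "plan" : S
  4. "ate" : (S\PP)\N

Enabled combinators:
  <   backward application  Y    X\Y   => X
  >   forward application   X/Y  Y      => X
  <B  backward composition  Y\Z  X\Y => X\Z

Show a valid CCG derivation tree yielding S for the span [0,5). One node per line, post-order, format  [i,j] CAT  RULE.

[0,5] S   <
  [0,2] PP   <
    [0,1] "saw" : S
    [1,2] "from" : PP\S
  [2,5] S\PP   <
    [2,4] N   >
      [2,3] "gave" : N/S
      [3,4] "plan" : S
    [4,5] "ate" : (S\PP)\N

[0,1] S  lex  "saw"
[1,2] PP\S  lex  "from"
[0,2] PP  <  k=1
[2,3] N/S  lex  "gave"
[3,4] S  lex  "plan"
[2,4] N  >  k=3
[4,5] (S\PP)\N  lex  "ate"
[2,5] S\PP  <  k=4
[0,5] S  <  k=2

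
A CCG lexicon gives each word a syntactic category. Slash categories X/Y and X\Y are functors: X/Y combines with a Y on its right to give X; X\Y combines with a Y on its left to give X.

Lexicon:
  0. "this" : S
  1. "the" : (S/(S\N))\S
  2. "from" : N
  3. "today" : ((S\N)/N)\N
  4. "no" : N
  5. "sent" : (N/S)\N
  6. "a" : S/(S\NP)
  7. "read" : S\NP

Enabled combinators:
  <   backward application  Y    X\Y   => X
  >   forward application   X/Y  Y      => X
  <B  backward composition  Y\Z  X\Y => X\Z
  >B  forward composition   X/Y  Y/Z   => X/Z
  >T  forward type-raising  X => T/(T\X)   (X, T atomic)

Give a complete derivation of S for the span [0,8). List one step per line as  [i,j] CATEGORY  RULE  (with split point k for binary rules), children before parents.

[0,8] S   >
  [0,2] S/(S\N)   <
    [0,1] "this" : S
    [1,2] "the" : (S/(S\N))\S
  [2,8] S\N   >
    [2,4] (S\N)/N   <
      [2,3] "from" : N
      [3,4] "today" : ((S\N)/N)\N
    [4,8] N   >
      [4,6] N/S   <
        [4,5] "no" : N
        [5,6] "sent" : (N/S)\N
      [6,8] S   >
        [6,7] "a" : S/(S\NP)
        [7,8] "read" : S\NP

[0,1] S  lex  "this"
[1,2] (S/(S\N))\S  lex  "the"
[0,2] S/(S\N)  <  k=1
[2,3] N  lex  "from"
[3,4] ((S\N)/N)\N  lex  "today"
[2,4] (S\N)/N  <  k=3
[4,5] N  lex  "no"
[5,6] (N/S)\N  lex  "sent"
[4,6] N/S  <  k=5
[6,7] S/(S\NP)  lex  "a"
[7,8] S\NP  lex  "read"
[6,8] S  >  k=7
[4,8] N  >  k=6
[2,8] S\N  >  k=4
[0,8] S  >  k=2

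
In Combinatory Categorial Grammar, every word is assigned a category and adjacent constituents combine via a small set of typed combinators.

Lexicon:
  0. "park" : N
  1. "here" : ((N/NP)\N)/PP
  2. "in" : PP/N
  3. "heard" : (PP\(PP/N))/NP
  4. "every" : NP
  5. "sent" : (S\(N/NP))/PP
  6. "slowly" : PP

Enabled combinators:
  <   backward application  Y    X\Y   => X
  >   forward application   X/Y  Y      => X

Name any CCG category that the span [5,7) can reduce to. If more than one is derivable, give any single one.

[0,7] S   <
  [0,5] N/NP   <
    [0,1] "park" : N
    [1,5] (N/NP)\N   >
      [1,2] "here" : ((N/NP)\N)/PP
      [2,5] PP   <
        [2,3] "in" : PP/N
        [3,5] PP\(PP/N)   >
          [3,4] "heard" : (PP\(PP/N))/NP
          [4,5] "every" : NP
  [5,7] S\(N/NP)   >
    [5,6] "sent" : (S\(N/NP))/PP
    [6,7] "slowly" : PP

S\(N/NP)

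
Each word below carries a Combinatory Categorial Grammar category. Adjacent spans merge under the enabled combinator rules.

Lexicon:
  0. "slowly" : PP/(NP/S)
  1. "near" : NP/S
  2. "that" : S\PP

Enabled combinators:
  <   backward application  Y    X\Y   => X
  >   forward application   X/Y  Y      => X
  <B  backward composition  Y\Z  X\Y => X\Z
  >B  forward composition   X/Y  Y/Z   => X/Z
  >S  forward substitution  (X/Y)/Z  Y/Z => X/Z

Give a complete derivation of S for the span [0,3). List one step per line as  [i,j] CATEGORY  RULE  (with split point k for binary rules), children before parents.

[0,3] S   <
  [0,2] PP   >
    [0,1] "slowly" : PP/(NP/S)
    [1,2] "near" : NP/S
  [2,3] "that" : S\PP

[0,1] PP/(NP/S)  lex  "slowly"
[1,2] NP/S  lex  "near"
[0,2] PP  >  k=1
[2,3] S\PP  lex  "that"
[0,3] S  <  k=2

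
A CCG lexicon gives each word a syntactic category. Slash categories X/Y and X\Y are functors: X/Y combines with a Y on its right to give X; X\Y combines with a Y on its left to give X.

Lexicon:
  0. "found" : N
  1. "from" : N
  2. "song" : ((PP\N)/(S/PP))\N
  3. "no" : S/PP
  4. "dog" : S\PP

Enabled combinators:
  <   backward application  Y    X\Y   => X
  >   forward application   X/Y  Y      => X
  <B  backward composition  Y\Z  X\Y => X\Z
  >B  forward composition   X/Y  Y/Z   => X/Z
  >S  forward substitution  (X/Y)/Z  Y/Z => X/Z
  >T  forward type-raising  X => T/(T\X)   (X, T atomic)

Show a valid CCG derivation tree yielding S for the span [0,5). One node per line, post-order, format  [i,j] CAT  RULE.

[0,1] N  lex  "found"
[0,1] S/(S\N)  >T
[1,2] N  lex  "from"
[2,3] ((PP\N)/(S/PP))\N  lex  "song"
[1,3] (PP\N)/(S/PP)  <  k=2
[3,4] S/PP  lex  "no"
[1,4] PP\N  >  k=3
[4,5] S\PP  lex  "dog"
[1,5] S\N  <B  k=4
[0,5] S  >  k=1

[0,5] S   >
  [0,1] S/(S\N)   >T
    [0,1] "found" : N
  [1,5] S\N   <B
    [1,4] PP\N   >
      [1,3] (PP\N)/(S/PP)   <
        [1,2] "from" : N
        [2,3] "song" : ((PP\N)/(S/PP))\N
      [3,4] "no" : S/PP
    [4,5] "dog" : S\PP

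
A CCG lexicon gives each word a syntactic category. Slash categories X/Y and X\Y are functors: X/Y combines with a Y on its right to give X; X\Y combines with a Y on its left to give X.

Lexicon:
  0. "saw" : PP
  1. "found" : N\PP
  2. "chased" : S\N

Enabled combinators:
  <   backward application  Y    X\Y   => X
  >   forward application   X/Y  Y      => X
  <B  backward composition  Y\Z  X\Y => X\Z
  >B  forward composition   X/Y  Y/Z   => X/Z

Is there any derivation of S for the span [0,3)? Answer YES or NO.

[0,3] S   <
  [0,2] N   <
    [0,1] "saw" : PP
    [1,2] "found" : N\PP
  [2,3] "chased" : S\N

YES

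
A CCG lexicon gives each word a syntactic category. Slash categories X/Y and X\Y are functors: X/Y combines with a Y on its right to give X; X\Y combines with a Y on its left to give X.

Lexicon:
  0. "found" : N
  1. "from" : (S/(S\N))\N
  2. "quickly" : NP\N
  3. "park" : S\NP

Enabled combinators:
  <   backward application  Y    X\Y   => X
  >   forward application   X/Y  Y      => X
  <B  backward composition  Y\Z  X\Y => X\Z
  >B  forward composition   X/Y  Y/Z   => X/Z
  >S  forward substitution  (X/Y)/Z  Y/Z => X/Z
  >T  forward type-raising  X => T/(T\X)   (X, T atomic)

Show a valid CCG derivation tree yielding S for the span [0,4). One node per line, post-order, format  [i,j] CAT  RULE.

[0,4] S   >
  [0,2] S/(S\N)   <
    [0,1] "found" : N
    [1,2] "from" : (S/(S\N))\N
  [2,4] S\N   <B
    [2,3] "quickly" : NP\N
    [3,4] "park" : S\NP

[0,1] N  lex  "found"
[1,2] (S/(S\N))\N  lex  "from"
[0,2] S/(S\N)  <  k=1
[2,3] NP\N  lex  "quickly"
[3,4] S\NP  lex  "park"
[2,4] S\N  <B  k=3
[0,4] S  >  k=2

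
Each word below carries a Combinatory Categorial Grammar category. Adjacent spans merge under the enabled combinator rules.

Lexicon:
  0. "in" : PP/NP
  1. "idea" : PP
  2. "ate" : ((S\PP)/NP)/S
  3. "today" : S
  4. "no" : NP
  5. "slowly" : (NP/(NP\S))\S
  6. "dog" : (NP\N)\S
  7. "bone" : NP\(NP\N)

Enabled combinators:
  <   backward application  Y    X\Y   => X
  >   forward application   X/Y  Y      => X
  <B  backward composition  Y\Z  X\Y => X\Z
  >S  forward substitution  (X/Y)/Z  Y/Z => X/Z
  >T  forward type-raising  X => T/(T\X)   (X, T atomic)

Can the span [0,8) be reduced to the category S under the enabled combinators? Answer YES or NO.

NO

PP/NP PP ((S\PP)/NP)/S S NP (NP/(NP\S))\S (NP\N)\S NP\(NP\N)
CKY chart[0,8] = {N/(N\PP), NP/(NP\PP), PP, PP/(PP\PP), S/(S\PP)}; S ∉ chart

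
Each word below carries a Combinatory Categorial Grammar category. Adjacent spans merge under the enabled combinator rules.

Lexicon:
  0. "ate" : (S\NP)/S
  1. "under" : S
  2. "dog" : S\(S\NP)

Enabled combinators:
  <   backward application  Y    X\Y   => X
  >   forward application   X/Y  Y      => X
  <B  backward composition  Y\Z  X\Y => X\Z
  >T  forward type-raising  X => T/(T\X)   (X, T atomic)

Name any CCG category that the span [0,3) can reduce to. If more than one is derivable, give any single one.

S

[0,3] S   <
  [0,2] S\NP   >
    [0,1] "ate" : (S\NP)/S
    [1,2] "under" : S
  [2,3] "dog" : S\(S\NP)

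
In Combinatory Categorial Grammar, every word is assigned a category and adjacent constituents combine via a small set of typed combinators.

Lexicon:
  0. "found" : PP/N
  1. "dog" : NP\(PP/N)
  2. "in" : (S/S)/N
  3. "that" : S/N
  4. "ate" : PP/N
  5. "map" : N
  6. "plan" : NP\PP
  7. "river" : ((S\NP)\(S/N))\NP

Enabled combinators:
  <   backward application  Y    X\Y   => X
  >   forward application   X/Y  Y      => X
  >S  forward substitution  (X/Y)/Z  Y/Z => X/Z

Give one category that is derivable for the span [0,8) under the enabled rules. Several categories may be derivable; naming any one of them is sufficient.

[0,8] S   <
  [0,2] NP   <
    [0,1] "found" : PP/N
    [1,2] "dog" : NP\(PP/N)
  [2,8] S\NP   <
    [2,4] S/N   >S
      [2,3] "in" : (S/S)/N
      [3,4] "that" : S/N
    [4,8] (S\NP)\(S/N)   <
      [4,7] NP   <
        [4,6] PP   >
          [4,5] "ate" : PP/N
          [5,6] "map" : N
        [6,7] "plan" : NP\PP
      [7,8] "river" : ((S\NP)\(S/N))\NP

S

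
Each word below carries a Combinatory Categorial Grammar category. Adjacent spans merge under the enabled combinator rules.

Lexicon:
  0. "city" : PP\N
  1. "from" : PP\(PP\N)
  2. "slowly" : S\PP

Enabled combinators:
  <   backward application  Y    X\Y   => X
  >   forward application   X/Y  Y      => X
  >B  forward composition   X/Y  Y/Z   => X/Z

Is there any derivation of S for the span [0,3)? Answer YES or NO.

[0,3] S   <
  [0,2] PP   <
    [0,1] "city" : PP\N
    [1,2] "from" : PP\(PP\N)
  [2,3] "slowly" : S\PP

YES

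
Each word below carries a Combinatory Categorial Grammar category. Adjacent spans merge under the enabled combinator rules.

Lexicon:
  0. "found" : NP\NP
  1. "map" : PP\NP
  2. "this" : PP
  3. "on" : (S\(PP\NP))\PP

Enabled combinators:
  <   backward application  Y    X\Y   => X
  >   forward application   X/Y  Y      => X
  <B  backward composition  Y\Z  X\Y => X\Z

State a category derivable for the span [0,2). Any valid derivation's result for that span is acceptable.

PP\NP

[0,4] S   <
  [0,2] PP\NP   <B
    [0,1] "found" : NP\NP
    [1,2] "map" : PP\NP
  [2,4] S\(PP\NP)   <
    [2,3] "this" : PP
    [3,4] "on" : (S\(PP\NP))\PP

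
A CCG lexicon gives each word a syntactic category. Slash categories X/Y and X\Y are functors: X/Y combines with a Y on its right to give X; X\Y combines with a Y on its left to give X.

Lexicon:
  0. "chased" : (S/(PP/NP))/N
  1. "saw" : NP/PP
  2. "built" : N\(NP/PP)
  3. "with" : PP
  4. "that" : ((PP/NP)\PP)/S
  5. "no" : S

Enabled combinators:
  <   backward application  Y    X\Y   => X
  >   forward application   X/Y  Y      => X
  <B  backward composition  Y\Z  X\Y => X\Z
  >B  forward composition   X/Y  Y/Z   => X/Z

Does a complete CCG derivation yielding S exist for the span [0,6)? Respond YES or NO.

YES

[0,6] S   >
  [0,3] S/(PP/NP)   >
    [0,1] "chased" : (S/(PP/NP))/N
    [1,3] N   <
      [1,2] "saw" : NP/PP
      [2,3] "built" : N\(NP/PP)
  [3,6] PP/NP   <
    [3,4] "with" : PP
    [4,6] (PP/NP)\PP   >
      [4,5] "that" : ((PP/NP)\PP)/S
      [5,6] "no" : S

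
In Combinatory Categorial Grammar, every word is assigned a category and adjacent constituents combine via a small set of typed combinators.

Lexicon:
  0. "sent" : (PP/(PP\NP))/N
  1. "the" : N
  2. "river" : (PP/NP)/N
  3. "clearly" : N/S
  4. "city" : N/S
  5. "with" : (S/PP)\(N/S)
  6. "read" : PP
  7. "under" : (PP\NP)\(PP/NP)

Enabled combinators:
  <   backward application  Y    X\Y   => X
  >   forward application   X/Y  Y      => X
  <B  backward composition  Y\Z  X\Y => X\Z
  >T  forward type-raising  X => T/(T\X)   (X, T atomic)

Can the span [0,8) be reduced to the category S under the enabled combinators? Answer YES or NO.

(PP/(PP\NP))/N N (PP/NP)/N N/S N/S (S/PP)\(N/S) PP (PP\NP)\(PP/NP)
CKY chart[0,8] = {N/(N\PP), NP/(NP\PP), PP, PP/(PP\PP), S/(S\PP)}; S ∉ chart

NO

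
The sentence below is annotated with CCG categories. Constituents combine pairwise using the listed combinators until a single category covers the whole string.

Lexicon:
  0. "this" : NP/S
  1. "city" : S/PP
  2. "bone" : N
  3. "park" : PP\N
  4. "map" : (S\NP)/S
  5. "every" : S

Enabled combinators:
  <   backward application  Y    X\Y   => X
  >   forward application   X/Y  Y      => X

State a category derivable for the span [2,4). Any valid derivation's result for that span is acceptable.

PP

[0,6] S   <
  [0,4] NP   >
    [0,1] "this" : NP/S
    [1,4] S   >
      [1,2] "city" : S/PP
      [2,4] PP   <
        [2,3] "bone" : N
        [3,4] "park" : PP\N
  [4,6] S\NP   >
    [4,5] "map" : (S\NP)/S
    [5,6] "every" : S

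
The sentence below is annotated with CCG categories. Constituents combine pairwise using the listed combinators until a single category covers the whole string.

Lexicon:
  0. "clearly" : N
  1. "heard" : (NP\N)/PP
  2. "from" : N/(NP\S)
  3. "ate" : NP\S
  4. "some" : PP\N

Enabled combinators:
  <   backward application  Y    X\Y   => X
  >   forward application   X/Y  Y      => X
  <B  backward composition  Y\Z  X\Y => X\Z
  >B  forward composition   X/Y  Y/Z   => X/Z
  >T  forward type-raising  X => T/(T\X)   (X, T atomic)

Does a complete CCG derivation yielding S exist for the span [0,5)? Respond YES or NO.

N (NP\N)/PP N/(NP\S) NP\S PP\N
CKY chart[0,5] = {N/(N\NP), NP, NP/(NP\NP), NP/(PP\PP), PP/(PP\NP), S/(S\NP)}; S ∉ chart

NO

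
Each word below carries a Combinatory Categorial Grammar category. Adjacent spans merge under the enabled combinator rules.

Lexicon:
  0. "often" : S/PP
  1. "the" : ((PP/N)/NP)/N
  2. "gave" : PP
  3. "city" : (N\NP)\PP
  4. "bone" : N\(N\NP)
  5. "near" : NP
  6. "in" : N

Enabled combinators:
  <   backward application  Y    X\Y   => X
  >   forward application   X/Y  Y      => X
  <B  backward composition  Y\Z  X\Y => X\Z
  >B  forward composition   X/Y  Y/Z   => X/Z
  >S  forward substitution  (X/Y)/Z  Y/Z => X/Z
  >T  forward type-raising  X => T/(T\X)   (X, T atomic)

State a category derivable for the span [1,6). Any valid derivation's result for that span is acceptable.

PP/N

[0,7] S   >
  [0,6] S/N   >B
    [0,1] "often" : S/PP
    [1,6] PP/N   >
      [1,5] (PP/N)/NP   >
        [1,2] "the" : ((PP/N)/NP)/N
        [2,5] N   <
          [2,4] N\NP   <
            [2,3] "gave" : PP
            [3,4] "city" : (N\NP)\PP
          [4,5] "bone" : N\(N\NP)
      [5,6] "near" : NP
  [6,7] "in" : N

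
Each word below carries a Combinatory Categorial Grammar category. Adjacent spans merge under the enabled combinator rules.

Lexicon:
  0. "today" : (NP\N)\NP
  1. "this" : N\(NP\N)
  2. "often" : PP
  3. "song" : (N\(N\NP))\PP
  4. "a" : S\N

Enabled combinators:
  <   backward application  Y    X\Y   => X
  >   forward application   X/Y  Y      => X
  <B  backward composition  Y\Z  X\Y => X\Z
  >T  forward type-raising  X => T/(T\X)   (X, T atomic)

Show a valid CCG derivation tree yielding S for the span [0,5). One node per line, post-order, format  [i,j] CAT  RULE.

[0,1] (NP\N)\NP  lex  "today"
[1,2] N\(NP\N)  lex  "this"
[0,2] N\NP  <B  k=1
[2,3] PP  lex  "often"
[3,4] (N\(N\NP))\PP  lex  "song"
[2,4] N\(N\NP)  <  k=3
[0,4] N  <  k=2
[4,5] S\N  lex  "a"
[0,5] S  <  k=4

[0,5] S   <
  [0,4] N   <
    [0,2] N\NP   <B
      [0,1] "today" : (NP\N)\NP
      [1,2] "this" : N\(NP\N)
    [2,4] N\(N\NP)   <
      [2,3] "often" : PP
      [3,4] "song" : (N\(N\NP))\PP
  [4,5] "a" : S\N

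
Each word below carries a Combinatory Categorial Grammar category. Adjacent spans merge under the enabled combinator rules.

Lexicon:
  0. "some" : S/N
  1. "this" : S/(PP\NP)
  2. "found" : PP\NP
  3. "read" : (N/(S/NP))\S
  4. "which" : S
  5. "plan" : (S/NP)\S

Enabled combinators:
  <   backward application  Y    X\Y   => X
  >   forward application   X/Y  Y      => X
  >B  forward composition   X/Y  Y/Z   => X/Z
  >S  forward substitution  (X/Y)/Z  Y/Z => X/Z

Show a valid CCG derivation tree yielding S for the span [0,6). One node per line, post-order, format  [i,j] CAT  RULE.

[0,1] S/N  lex  "some"
[1,2] S/(PP\NP)  lex  "this"
[2,3] PP\NP  lex  "found"
[1,3] S  >  k=2
[3,4] (N/(S/NP))\S  lex  "read"
[1,4] N/(S/NP)  <  k=3
[4,5] S  lex  "which"
[5,6] (S/NP)\S  lex  "plan"
[4,6] S/NP  <  k=5
[1,6] N  >  k=4
[0,6] S  >  k=1

[0,6] S   >
  [0,1] "some" : S/N
  [1,6] N   >
    [1,4] N/(S/NP)   <
      [1,3] S   >
        [1,2] "this" : S/(PP\NP)
        [2,3] "found" : PP\NP
      [3,4] "read" : (N/(S/NP))\S
    [4,6] S/NP   <
      [4,5] "which" : S
      [5,6] "plan" : (S/NP)\S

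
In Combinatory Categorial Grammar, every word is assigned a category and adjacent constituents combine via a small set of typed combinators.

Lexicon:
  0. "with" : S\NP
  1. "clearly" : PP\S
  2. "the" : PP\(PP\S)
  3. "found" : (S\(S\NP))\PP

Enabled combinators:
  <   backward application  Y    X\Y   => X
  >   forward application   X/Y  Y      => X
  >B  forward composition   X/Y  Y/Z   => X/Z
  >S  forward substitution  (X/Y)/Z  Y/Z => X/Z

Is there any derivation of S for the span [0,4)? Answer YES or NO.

YES

[0,4] S   <
  [0,1] "with" : S\NP
  [1,4] S\(S\NP)   <
    [1,3] PP   <
      [1,2] "clearly" : PP\S
      [2,3] "the" : PP\(PP\S)
    [3,4] "found" : (S\(S\NP))\PP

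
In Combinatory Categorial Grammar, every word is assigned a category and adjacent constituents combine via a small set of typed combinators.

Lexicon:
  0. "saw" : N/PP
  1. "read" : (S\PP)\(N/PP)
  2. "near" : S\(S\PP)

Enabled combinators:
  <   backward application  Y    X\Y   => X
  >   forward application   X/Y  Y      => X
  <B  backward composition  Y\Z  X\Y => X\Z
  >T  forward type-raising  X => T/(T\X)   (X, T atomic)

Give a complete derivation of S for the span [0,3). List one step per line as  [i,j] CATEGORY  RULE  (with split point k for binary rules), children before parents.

[0,1] N/PP  lex  "saw"
[1,2] (S\PP)\(N/PP)  lex  "read"
[0,2] S\PP  <  k=1
[2,3] S\(S\PP)  lex  "near"
[0,3] S  <  k=2

[0,3] S   <
  [0,2] S\PP   <
    [0,1] "saw" : N/PP
    [1,2] "read" : (S\PP)\(N/PP)
  [2,3] "near" : S\(S\PP)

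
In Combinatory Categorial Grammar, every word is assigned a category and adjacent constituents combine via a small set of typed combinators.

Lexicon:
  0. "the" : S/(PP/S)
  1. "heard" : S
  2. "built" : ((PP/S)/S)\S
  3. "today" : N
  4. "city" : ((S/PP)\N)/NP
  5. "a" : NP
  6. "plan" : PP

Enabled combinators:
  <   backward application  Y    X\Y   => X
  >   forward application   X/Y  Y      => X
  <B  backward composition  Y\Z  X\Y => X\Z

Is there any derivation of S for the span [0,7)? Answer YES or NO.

YES

[0,7] S   >
  [0,1] "the" : S/(PP/S)
  [1,7] PP/S   >
    [1,3] (PP/S)/S   <
      [1,2] "heard" : S
      [2,3] "built" : ((PP/S)/S)\S
    [3,7] S   >
      [3,6] S/PP   <
        [3,4] "today" : N
        [4,6] (S/PP)\N   >
          [4,5] "city" : ((S/PP)\N)/NP
          [5,6] "a" : NP
      [6,7] "plan" : PP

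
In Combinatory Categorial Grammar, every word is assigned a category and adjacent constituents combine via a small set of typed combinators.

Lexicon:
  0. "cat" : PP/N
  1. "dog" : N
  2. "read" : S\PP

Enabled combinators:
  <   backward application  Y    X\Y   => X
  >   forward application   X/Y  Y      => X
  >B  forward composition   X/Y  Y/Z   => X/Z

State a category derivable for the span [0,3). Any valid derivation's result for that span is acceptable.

[0,3] S   <
  [0,2] PP   >
    [0,1] "cat" : PP/N
    [1,2] "dog" : N
  [2,3] "read" : S\PP

S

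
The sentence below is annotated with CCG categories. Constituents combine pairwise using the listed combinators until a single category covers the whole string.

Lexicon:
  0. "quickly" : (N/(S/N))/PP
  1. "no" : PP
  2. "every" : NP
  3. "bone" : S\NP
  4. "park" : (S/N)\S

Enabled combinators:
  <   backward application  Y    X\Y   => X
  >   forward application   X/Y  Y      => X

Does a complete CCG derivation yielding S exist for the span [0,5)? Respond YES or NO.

(N/(S/N))/PP PP NP S\NP (S/N)\S
CKY chart[0,5] = {N}; S ∉ chart

NO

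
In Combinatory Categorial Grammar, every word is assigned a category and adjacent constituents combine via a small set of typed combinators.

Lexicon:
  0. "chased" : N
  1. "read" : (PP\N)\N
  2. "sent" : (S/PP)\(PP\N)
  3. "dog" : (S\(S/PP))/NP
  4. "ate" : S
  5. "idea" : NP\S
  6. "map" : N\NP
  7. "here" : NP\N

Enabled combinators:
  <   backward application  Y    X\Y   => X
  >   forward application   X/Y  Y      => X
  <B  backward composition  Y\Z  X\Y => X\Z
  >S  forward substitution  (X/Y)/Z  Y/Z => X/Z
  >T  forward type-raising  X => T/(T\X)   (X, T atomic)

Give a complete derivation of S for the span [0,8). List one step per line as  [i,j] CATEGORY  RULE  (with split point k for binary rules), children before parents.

[0,8] S   <
  [0,3] S/PP   <
    [0,2] PP\N   <
      [0,1] "chased" : N
      [1,2] "read" : (PP\N)\N
    [2,3] "sent" : (S/PP)\(PP\N)
  [3,8] S\(S/PP)   >
    [3,4] "dog" : (S\(S/PP))/NP
    [4,8] NP   <
      [4,7] N   <
        [4,5] "ate" : S
        [5,7] N\S   <B
          [5,6] "idea" : NP\S
          [6,7] "map" : N\NP
      [7,8] "here" : NP\N

[0,1] N  lex  "chased"
[1,2] (PP\N)\N  lex  "read"
[0,2] PP\N  <  k=1
[2,3] (S/PP)\(PP\N)  lex  "sent"
[0,3] S/PP  <  k=2
[3,4] (S\(S/PP))/NP  lex  "dog"
[4,5] S  lex  "ate"
[5,6] NP\S  lex  "idea"
[6,7] N\NP  lex  "map"
[5,7] N\S  <B  k=6
[4,7] N  <  k=5
[7,8] NP\N  lex  "here"
[4,8] NP  <  k=7
[3,8] S\(S/PP)  >  k=4
[0,8] S  <  k=3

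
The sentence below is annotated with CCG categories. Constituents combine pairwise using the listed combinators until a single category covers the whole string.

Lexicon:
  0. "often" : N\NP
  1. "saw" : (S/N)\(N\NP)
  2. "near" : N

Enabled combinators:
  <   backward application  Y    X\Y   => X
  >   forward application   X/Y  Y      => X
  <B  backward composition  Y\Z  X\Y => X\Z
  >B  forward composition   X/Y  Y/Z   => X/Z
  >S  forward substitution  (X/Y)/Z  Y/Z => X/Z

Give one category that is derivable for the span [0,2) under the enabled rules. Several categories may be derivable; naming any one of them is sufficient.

S/N

[0,3] S   >
  [0,2] S/N   <
    [0,1] "often" : N\NP
    [1,2] "saw" : (S/N)\(N\NP)
  [2,3] "near" : N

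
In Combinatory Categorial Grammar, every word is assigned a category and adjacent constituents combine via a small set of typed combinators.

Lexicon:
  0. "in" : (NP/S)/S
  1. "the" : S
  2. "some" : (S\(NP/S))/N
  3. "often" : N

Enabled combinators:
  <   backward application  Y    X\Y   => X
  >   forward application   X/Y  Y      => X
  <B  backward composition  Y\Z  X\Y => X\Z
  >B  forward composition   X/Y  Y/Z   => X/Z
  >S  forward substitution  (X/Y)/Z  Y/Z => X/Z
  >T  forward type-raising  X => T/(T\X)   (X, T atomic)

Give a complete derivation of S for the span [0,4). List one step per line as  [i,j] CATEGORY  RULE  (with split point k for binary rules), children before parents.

[0,4] S   <
  [0,2] NP/S   >
    [0,1] "in" : (NP/S)/S
    [1,2] "the" : S
  [2,4] S\(NP/S)   >
    [2,3] "some" : (S\(NP/S))/N
    [3,4] "often" : N

[0,1] (NP/S)/S  lex  "in"
[1,2] S  lex  "the"
[0,2] NP/S  >  k=1
[2,3] (S\(NP/S))/N  lex  "some"
[3,4] N  lex  "often"
[2,4] S\(NP/S)  >  k=3
[0,4] S  <  k=2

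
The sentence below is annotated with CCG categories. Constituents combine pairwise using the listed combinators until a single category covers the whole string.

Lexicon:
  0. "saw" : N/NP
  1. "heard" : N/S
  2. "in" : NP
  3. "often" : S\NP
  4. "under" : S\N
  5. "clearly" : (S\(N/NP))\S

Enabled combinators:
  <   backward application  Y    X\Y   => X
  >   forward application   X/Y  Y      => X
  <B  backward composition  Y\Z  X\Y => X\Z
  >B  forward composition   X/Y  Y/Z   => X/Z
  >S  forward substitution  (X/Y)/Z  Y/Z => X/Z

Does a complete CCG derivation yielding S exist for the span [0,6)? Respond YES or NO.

[0,6] S   <
  [0,1] "saw" : N/NP
  [1,6] S\(N/NP)   <
    [1,5] S   <
      [1,4] N   >
        [1,2] "heard" : N/S
        [2,4] S   <
          [2,3] "in" : NP
          [3,4] "often" : S\NP
      [4,5] "under" : S\N
    [5,6] "clearly" : (S\(N/NP))\S

YES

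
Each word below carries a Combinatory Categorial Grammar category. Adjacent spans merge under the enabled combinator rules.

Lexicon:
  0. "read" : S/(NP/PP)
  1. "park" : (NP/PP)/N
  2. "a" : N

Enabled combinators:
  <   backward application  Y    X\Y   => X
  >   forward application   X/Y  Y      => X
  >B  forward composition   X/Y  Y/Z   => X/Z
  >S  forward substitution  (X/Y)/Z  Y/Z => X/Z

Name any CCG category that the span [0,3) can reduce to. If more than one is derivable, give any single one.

[0,3] S   >
  [0,1] "read" : S/(NP/PP)
  [1,3] NP/PP   >
    [1,2] "park" : (NP/PP)/N
    [2,3] "a" : N

S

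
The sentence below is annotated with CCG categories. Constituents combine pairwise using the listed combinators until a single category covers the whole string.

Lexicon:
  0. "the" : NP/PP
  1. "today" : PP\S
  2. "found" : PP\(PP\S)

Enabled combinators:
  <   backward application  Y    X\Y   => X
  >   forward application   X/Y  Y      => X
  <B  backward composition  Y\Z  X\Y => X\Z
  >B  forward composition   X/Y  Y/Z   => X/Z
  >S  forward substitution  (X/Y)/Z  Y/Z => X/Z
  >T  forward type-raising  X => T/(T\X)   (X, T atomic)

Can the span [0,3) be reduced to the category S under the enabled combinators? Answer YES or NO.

NP/PP PP\S PP\(PP\S)
CKY chart[0,3] = {N/(N\NP), NP, NP/(NP\NP), NP/(PP\PP), PP/(PP\NP), S/(S\NP)}; S ∉ chart

NO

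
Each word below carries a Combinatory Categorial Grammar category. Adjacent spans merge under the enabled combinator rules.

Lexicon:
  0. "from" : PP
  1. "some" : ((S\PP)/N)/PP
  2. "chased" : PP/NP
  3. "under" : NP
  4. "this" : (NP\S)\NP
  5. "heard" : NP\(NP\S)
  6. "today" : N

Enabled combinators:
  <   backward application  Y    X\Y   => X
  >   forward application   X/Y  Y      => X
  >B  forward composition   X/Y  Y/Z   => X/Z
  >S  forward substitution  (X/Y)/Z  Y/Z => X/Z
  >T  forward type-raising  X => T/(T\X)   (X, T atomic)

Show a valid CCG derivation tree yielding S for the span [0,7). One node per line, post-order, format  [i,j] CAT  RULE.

[0,1] PP  lex  "from"
[0,1] S/(S\PP)  >T
[1,2] ((S\PP)/N)/PP  lex  "some"
[2,3] PP/NP  lex  "chased"
[3,4] NP  lex  "under"
[4,5] (NP\S)\NP  lex  "this"
[3,5] NP\S  <  k=4
[5,6] NP\(NP\S)  lex  "heard"
[3,6] NP  <  k=5
[2,6] PP  >  k=3
[1,6] (S\PP)/N  >  k=2
[6,7] N  lex  "today"
[1,7] S\PP  >  k=6
[0,7] S  >  k=1

[0,7] S   >
  [0,1] S/(S\PP)   >T
    [0,1] "from" : PP
  [1,7] S\PP   >
    [1,6] (S\PP)/N   >
      [1,2] "some" : ((S\PP)/N)/PP
      [2,6] PP   >
        [2,3] "chased" : PP/NP
        [3,6] NP   <
          [3,5] NP\S   <
            [3,4] "under" : NP
            [4,5] "this" : (NP\S)\NP
          [5,6] "heard" : NP\(NP\S)
    [6,7] "today" : N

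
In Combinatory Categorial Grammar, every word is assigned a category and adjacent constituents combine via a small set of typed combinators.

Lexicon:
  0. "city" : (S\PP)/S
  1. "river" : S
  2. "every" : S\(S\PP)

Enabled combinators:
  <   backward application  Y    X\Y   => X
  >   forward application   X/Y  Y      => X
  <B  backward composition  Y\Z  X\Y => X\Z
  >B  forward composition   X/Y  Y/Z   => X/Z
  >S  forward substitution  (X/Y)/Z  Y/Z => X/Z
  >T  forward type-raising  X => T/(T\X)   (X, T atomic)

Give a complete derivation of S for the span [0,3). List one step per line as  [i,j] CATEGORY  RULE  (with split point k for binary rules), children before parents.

[0,3] S   <
  [0,2] S\PP   >
    [0,1] "city" : (S\PP)/S
    [1,2] "river" : S
  [2,3] "every" : S\(S\PP)

[0,1] (S\PP)/S  lex  "city"
[1,2] S  lex  "river"
[0,2] S\PP  >  k=1
[2,3] S\(S\PP)  lex  "every"
[0,3] S  <  k=2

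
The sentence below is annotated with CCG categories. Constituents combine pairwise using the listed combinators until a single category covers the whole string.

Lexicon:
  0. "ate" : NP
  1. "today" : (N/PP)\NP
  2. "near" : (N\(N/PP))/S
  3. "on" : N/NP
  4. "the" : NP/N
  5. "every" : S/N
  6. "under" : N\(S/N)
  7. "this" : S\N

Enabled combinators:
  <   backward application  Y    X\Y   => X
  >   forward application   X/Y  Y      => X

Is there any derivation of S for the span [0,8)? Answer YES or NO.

NP (N/PP)\NP (N\(N/PP))/S N/NP NP/N S/N N\(S/N) S\N
CKY chart[0,8] = {N}; S ∉ chart

NO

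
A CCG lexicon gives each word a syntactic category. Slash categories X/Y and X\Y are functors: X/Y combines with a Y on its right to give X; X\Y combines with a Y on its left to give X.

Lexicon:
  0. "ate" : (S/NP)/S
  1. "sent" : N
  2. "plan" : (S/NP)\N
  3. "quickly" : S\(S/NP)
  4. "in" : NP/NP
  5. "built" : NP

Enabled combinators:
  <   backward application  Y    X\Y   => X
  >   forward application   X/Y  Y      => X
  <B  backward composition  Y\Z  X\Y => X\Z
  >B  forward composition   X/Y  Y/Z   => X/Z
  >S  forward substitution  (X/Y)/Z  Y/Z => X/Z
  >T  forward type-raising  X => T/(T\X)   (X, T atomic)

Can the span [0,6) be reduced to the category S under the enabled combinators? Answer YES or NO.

[0,6] S   >
  [0,5] S/NP   >B
    [0,4] S/NP   >
      [0,1] "ate" : (S/NP)/S
      [1,4] S   <
        [1,2] "sent" : N
        [2,4] S\N   <B
          [2,3] "plan" : (S/NP)\N
          [3,4] "quickly" : S\(S/NP)
    [4,5] "in" : NP/NP
  [5,6] "built" : NP

YES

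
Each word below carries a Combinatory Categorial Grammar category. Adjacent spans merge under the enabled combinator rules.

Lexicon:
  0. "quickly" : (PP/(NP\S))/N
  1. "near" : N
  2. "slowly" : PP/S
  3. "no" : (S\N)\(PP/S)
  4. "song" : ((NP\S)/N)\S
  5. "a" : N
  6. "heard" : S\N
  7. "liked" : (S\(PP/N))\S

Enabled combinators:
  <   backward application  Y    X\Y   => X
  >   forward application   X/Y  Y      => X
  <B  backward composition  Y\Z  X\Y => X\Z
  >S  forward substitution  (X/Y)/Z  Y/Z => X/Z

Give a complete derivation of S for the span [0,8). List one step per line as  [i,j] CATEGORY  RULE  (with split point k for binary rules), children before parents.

[0,8] S   <
  [0,5] PP/N   >S
    [0,1] "quickly" : (PP/(NP\S))/N
    [1,5] (NP\S)/N   <
      [1,4] S   <
        [1,2] "near" : N
        [2,4] S\N   <
          [2,3] "slowly" : PP/S
          [3,4] "no" : (S\N)\(PP/S)
      [4,5] "song" : ((NP\S)/N)\S
  [5,8] S\(PP/N)   <
    [5,7] S   <
      [5,6] "a" : N
      [6,7] "heard" : S\N
    [7,8] "liked" : (S\(PP/N))\S

[0,1] (PP/(NP\S))/N  lex  "quickly"
[1,2] N  lex  "near"
[2,3] PP/S  lex  "slowly"
[3,4] (S\N)\(PP/S)  lex  "no"
[2,4] S\N  <  k=3
[1,4] S  <  k=2
[4,5] ((NP\S)/N)\S  lex  "song"
[1,5] (NP\S)/N  <  k=4
[0,5] PP/N  >S  k=1
[5,6] N  lex  "a"
[6,7] S\N  lex  "heard"
[5,7] S  <  k=6
[7,8] (S\(PP/N))\S  lex  "liked"
[5,8] S\(PP/N)  <  k=7
[0,8] S  <  k=5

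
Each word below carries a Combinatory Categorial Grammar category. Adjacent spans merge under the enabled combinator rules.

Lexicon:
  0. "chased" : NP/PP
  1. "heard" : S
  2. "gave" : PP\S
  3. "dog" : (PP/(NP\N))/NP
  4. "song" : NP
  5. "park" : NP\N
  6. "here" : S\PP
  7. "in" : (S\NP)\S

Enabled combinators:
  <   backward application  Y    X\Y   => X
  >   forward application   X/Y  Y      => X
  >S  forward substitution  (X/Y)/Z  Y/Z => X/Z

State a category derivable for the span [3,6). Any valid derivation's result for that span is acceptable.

[0,8] S   <
  [0,3] NP   >
    [0,1] "chased" : NP/PP
    [1,3] PP   <
      [1,2] "heard" : S
      [2,3] "gave" : PP\S
  [3,8] S\NP   <
    [3,7] S   <
      [3,6] PP   >
        [3,5] PP/(NP\N)   >
          [3,4] "dog" : (PP/(NP\N))/NP
          [4,5] "song" : NP
        [5,6] "park" : NP\N
      [6,7] "here" : S\PP
    [7,8] "in" : (S\NP)\S

PP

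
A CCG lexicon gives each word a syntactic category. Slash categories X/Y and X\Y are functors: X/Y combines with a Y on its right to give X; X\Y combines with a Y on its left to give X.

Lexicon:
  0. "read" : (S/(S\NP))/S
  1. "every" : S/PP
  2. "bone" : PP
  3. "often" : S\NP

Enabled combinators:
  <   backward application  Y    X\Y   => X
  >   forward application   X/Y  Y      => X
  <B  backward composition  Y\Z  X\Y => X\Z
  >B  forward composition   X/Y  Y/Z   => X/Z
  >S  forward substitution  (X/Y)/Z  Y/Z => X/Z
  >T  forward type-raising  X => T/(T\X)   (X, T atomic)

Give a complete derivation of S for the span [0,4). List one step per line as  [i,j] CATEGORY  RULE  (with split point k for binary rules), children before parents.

[0,1] (S/(S\NP))/S  lex  "read"
[1,2] S/PP  lex  "every"
[2,3] PP  lex  "bone"
[1,3] S  >  k=2
[0,3] S/(S\NP)  >  k=1
[3,4] S\NP  lex  "often"
[0,4] S  >  k=3

[0,4] S   >
  [0,3] S/(S\NP)   >
    [0,1] "read" : (S/(S\NP))/S
    [1,3] S   >
      [1,2] "every" : S/PP
      [2,3] "bone" : PP
  [3,4] "often" : S\NP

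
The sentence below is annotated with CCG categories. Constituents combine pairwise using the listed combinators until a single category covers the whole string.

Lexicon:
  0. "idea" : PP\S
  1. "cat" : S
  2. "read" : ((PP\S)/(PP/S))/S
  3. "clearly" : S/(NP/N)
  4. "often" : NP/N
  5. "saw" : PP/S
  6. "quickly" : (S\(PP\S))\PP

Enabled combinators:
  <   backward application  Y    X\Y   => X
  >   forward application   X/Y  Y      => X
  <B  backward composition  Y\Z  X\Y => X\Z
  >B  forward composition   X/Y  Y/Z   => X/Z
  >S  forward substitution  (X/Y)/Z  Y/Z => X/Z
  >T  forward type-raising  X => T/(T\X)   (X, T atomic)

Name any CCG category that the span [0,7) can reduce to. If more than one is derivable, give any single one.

S

[0,7] S   <
  [0,1] "idea" : PP\S
  [1,7] S\(PP\S)   <
    [1,6] PP   <
      [1,2] "cat" : S
      [2,6] PP\S   >
        [2,5] (PP\S)/(PP/S)   >
          [2,3] "read" : ((PP\S)/(PP/S))/S
          [3,5] S   >
            [3,4] "clearly" : S/(NP/N)
            [4,5] "often" : NP/N
        [5,6] "saw" : PP/S
    [6,7] "quickly" : (S\(PP\S))\PP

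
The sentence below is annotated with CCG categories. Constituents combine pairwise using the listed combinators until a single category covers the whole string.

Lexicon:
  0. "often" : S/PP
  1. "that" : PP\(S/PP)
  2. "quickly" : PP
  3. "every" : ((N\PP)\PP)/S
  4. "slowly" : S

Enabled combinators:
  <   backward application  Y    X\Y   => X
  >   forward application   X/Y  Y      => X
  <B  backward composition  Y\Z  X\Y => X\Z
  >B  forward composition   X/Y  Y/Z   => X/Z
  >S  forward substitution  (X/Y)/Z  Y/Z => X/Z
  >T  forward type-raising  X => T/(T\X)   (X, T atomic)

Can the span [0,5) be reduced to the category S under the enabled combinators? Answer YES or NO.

NO

S/PP PP\(S/PP) PP ((N\PP)\PP)/S S
CKY chart[0,5] = {N, N/(N\N), NP/(NP\N), PP/(PP\N), S/(S\N)}; S ∉ chart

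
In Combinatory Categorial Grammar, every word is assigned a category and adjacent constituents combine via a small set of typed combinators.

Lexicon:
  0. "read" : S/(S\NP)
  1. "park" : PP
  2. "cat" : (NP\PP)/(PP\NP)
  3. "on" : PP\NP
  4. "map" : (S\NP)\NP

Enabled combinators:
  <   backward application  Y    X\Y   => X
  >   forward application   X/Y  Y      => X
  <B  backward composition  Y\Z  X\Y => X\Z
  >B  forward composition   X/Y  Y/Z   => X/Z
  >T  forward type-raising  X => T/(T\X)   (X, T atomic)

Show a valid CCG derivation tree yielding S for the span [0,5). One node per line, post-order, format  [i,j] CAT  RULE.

[0,1] S/(S\NP)  lex  "read"
[1,2] PP  lex  "park"
[2,3] (NP\PP)/(PP\NP)  lex  "cat"
[3,4] PP\NP  lex  "on"
[2,4] NP\PP  >  k=3
[1,4] NP  <  k=2
[4,5] (S\NP)\NP  lex  "map"
[1,5] S\NP  <  k=4
[0,5] S  >  k=1

[0,5] S   >
  [0,1] "read" : S/(S\NP)
  [1,5] S\NP   <
    [1,4] NP   <
      [1,2] "park" : PP
      [2,4] NP\PP   >
        [2,3] "cat" : (NP\PP)/(PP\NP)
        [3,4] "on" : PP\NP
    [4,5] "map" : (S\NP)\NP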